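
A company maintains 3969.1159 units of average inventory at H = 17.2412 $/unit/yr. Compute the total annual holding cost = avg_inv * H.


Cost = 3969.1159 * 17.2412 = 68432.3211

68432.3211 $/yr


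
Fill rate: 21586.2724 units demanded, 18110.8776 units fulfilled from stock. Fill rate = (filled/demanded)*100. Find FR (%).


FR = 18110.8776 / 21586.2724 * 100 = 83.9000

83.9000%


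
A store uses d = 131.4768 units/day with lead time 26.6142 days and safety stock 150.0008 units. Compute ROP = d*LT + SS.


d*LT = 131.4768 * 26.6142 = 3499.1499
ROP = 3499.1499 + 150.0008 = 3649.1507

3649.1507 units


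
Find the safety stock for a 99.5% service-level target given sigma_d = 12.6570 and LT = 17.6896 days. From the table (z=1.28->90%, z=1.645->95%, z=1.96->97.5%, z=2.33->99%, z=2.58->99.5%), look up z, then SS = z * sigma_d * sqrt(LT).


From the table, SL = 99.5% corresponds to z = 2.58
sqrt(LT) = sqrt(17.6896) = 4.2059
SS = 2.58 * 12.6570 * 4.2059 = 137.3439

137.3439 units


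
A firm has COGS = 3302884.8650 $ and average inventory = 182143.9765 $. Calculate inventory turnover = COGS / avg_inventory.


Turnover = 3302884.8650 / 182143.9765 = 18.1334

18.1334


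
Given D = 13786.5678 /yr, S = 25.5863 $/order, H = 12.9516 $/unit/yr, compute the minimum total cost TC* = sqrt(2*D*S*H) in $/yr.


2*D*S*H = 9137282.8175
TC* = sqrt(9137282.8175) = 3022.7939

3022.7939 $/yr


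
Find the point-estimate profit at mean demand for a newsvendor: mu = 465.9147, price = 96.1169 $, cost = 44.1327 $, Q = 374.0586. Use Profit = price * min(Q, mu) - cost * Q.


Sales at mu = min(374.0586, 465.9147) = 374.0586
Revenue = 96.1169 * 374.0586 = 35953.3531
Total cost = 44.1327 * 374.0586 = 16508.2160
Profit = 35953.3531 - 16508.2160 = 19445.1371

19445.1371 $


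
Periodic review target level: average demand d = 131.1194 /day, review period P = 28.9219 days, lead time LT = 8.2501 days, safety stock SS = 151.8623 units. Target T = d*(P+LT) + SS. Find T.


P + LT = 37.1720
d*(P+LT) = 131.1194 * 37.1720 = 4873.9703
T = 4873.9703 + 151.8623 = 5025.8326

5025.8326 units


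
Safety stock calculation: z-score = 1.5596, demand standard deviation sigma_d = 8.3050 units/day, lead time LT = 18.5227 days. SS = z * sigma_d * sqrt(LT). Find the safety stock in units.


sqrt(LT) = sqrt(18.5227) = 4.3038
SS = 1.5596 * 8.3050 * 4.3038 = 55.7449

55.7449 units


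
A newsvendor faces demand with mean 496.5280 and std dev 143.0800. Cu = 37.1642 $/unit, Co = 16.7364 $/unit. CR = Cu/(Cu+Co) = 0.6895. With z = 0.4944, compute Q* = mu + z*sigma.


CR = Cu/(Cu+Co) = 37.1642/(37.1642+16.7364) = 0.6895
z = 0.4944
Q* = 496.5280 + 0.4944 * 143.0800 = 567.2668

567.2668 units


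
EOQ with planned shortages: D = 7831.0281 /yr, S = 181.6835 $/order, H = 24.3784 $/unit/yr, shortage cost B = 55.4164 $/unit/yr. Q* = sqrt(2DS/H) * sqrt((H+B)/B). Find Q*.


sqrt(2DS/H) = 341.6485
sqrt((H+B)/B) = 1.2000
Q* = 341.6485 * 1.2000 = 409.9658

409.9658 units


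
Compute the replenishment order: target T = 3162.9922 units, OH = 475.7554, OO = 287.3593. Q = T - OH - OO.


Inventory position = OH + OO = 475.7554 + 287.3593 = 763.1147
Q = 3162.9922 - 763.1147 = 2399.8775

2399.8775 units


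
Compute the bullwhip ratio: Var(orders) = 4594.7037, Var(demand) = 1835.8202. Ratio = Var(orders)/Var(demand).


BW = 4594.7037 / 1835.8202 = 2.5028

2.5028


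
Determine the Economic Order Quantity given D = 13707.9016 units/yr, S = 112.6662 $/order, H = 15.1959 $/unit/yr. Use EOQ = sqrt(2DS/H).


2*D*S = 2 * 13707.9016 * 112.6662 = 3088834.3665
2*D*S/H = 203267.6160
EOQ = sqrt(203267.6160) = 450.8521

450.8521 units


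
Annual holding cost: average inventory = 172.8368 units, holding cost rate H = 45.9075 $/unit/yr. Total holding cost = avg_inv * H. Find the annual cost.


Cost = 172.8368 * 45.9075 = 7934.5054

7934.5054 $/yr


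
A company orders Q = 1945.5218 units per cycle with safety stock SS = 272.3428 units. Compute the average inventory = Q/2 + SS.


Q/2 = 972.7609
Avg = 972.7609 + 272.3428 = 1245.1037

1245.1037 units


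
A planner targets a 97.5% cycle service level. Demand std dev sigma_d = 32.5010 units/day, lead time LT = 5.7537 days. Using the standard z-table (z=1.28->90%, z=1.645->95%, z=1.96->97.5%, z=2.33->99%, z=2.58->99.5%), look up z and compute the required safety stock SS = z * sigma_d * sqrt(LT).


From the table, SL = 97.5% corresponds to z = 1.96
sqrt(LT) = sqrt(5.7537) = 2.3987
SS = 1.96 * 32.5010 * 2.3987 = 152.8011

152.8011 units


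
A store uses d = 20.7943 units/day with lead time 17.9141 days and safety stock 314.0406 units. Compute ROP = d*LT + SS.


d*LT = 20.7943 * 17.9141 = 372.5112
ROP = 372.5112 + 314.0406 = 686.5518

686.5518 units


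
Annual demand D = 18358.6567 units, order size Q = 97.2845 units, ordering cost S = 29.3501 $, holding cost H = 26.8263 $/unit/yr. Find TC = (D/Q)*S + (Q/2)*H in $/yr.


Ordering cost = D*S/Q = 5538.6871
Holding cost = Q*H/2 = 1304.8916
TC = 5538.6871 + 1304.8916 = 6843.5787

6843.5787 $/yr


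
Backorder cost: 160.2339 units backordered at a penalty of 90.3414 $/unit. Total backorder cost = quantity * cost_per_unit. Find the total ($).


Total = 160.2339 * 90.3414 = 14475.7549

14475.7549 $


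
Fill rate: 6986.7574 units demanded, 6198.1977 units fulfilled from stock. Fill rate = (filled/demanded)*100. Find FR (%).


FR = 6198.1977 / 6986.7574 * 100 = 88.7135

88.7135%


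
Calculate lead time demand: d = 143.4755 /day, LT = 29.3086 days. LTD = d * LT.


LTD = 143.4755 * 29.3086 = 4205.0660

4205.0660 units


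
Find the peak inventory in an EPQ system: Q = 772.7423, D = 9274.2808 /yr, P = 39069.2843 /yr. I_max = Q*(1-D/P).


D/P = 0.2374
1 - D/P = 0.7626
I_max = 772.7423 * 0.7626 = 589.3085

589.3085 units


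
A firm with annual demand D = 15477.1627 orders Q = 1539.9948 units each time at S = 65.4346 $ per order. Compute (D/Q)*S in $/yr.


Number of orders = D/Q = 10.0501
Cost = 10.0501 * 65.4346 = 657.6269

657.6269 $/yr


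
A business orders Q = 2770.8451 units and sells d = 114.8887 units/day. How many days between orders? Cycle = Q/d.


Cycle = 2770.8451 / 114.8887 = 24.1176

24.1176 days


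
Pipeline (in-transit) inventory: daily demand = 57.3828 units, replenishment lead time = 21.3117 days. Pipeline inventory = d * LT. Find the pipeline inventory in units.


Pipeline = 57.3828 * 21.3117 = 1222.9250

1222.9250 units


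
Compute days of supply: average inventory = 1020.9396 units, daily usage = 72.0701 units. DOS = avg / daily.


DOS = 1020.9396 / 72.0701 = 14.1659

14.1659 days


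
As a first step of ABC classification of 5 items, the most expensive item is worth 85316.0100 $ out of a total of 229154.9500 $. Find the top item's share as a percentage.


Top item = 85316.0100
Total = 229154.9500
Percentage = 85316.0100 / 229154.9500 * 100 = 37.2307

37.2307%


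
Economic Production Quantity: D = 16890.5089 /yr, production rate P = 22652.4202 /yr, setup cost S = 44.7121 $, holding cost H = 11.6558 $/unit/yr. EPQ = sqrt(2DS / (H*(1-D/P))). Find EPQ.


1 - D/P = 1 - 0.7456 = 0.2544
H*(1-D/P) = 2.9648
2DS = 1510420.2460
EPQ = sqrt(509452.5640) = 713.7595

713.7595 units


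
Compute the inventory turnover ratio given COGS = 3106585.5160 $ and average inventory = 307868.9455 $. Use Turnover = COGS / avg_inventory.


Turnover = 3106585.5160 / 307868.9455 = 10.0906

10.0906


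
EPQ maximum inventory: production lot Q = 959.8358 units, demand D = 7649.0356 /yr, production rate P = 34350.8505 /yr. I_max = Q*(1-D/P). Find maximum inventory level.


D/P = 0.2227
1 - D/P = 0.7773
I_max = 959.8358 * 0.7773 = 746.1055

746.1055 units


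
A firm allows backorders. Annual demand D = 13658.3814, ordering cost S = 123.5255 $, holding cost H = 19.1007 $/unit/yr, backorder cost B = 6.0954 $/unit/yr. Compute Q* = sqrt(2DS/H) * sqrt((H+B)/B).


sqrt(2DS/H) = 420.3086
sqrt((H+B)/B) = 2.0331
Q* = 420.3086 * 2.0331 = 854.5428

854.5428 units


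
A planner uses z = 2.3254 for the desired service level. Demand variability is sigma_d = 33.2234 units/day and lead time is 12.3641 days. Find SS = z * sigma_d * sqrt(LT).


sqrt(LT) = sqrt(12.3641) = 3.5163
SS = 2.3254 * 33.2234 * 3.5163 = 271.6583

271.6583 units


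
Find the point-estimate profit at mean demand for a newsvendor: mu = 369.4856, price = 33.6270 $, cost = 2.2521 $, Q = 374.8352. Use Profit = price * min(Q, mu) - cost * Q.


Sales at mu = min(374.8352, 369.4856) = 369.4856
Revenue = 33.6270 * 369.4856 = 12424.6923
Total cost = 2.2521 * 374.8352 = 844.1664
Profit = 12424.6923 - 844.1664 = 11580.5259

11580.5259 $


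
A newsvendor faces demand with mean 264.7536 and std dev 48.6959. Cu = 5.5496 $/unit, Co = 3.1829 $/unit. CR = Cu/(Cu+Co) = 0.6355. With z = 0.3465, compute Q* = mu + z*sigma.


CR = Cu/(Cu+Co) = 5.5496/(5.5496+3.1829) = 0.6355
z = 0.3465
Q* = 264.7536 + 0.3465 * 48.6959 = 281.6267

281.6267 units


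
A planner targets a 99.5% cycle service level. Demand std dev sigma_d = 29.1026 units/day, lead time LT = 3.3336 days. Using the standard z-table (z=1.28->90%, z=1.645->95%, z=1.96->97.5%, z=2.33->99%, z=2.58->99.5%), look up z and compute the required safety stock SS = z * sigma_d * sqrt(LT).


From the table, SL = 99.5% corresponds to z = 2.58
sqrt(LT) = sqrt(3.3336) = 1.8258
SS = 2.58 * 29.1026 * 1.8258 = 137.0908

137.0908 units


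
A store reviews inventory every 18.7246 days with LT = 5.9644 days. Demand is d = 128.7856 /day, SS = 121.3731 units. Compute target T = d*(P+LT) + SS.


P + LT = 24.6890
d*(P+LT) = 128.7856 * 24.6890 = 3179.5877
T = 3179.5877 + 121.3731 = 3300.9608

3300.9608 units


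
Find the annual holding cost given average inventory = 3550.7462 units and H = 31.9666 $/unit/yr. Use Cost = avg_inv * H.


Cost = 3550.7462 * 31.9666 = 113505.2835

113505.2835 $/yr


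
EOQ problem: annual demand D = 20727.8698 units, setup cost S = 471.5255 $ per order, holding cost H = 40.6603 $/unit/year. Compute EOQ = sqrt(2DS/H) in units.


2*D*S = 2 * 20727.8698 * 471.5255 = 19547438.3428
2*D*S/H = 480749.9783
EOQ = sqrt(480749.9783) = 693.3614

693.3614 units


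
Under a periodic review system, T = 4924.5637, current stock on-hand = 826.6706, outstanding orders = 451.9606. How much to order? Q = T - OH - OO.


Inventory position = OH + OO = 826.6706 + 451.9606 = 1278.6312
Q = 4924.5637 - 1278.6312 = 3645.9325

3645.9325 units


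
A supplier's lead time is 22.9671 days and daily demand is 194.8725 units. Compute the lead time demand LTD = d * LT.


LTD = 194.8725 * 22.9671 = 4475.6562

4475.6562 units


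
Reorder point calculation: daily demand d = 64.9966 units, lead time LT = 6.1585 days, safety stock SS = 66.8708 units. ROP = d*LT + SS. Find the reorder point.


d*LT = 64.9966 * 6.1585 = 400.2816
ROP = 400.2816 + 66.8708 = 467.1524

467.1524 units


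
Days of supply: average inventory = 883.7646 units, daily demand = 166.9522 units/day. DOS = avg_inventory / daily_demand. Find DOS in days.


DOS = 883.7646 / 166.9522 = 5.2935

5.2935 days


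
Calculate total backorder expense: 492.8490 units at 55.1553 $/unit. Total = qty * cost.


Total = 492.8490 * 55.1553 = 27183.2344

27183.2344 $


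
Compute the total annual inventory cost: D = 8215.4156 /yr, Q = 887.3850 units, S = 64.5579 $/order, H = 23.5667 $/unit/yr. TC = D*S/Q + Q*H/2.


Ordering cost = D*S/Q = 597.6774
Holding cost = Q*H/2 = 10456.3680
TC = 597.6774 + 10456.3680 = 11054.0455

11054.0455 $/yr


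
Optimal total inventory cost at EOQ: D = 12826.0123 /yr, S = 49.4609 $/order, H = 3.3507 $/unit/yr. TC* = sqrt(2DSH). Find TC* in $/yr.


2*D*S*H = 4251275.0894
TC* = sqrt(4251275.0894) = 2061.8620

2061.8620 $/yr


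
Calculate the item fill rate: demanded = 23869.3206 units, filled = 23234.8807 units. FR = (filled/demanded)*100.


FR = 23234.8807 / 23869.3206 * 100 = 97.3420

97.3420%


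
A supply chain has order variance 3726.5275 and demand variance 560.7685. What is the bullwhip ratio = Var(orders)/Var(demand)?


BW = 3726.5275 / 560.7685 = 6.6454

6.6454


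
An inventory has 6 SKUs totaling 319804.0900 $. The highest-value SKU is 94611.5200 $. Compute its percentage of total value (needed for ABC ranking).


Top item = 94611.5200
Total = 319804.0900
Percentage = 94611.5200 / 319804.0900 * 100 = 29.5842

29.5842%


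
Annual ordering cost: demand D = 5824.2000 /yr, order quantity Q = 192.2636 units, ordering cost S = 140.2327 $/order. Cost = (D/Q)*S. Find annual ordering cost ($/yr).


Number of orders = D/Q = 30.2928
Cost = 30.2928 * 140.2327 = 4248.0391

4248.0391 $/yr


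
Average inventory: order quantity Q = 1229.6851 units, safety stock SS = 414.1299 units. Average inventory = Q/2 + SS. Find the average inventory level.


Q/2 = 614.8425
Avg = 614.8425 + 414.1299 = 1028.9724

1028.9724 units


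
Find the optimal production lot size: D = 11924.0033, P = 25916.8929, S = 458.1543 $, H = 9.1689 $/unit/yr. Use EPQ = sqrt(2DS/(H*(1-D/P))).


1 - D/P = 1 - 0.4601 = 0.5399
H*(1-D/P) = 4.9504
2DS = 10926066.7702
EPQ = sqrt(2207100.6588) = 1485.6314

1485.6314 units


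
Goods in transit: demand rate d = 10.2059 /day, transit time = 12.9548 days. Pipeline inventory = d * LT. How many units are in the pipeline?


Pipeline = 10.2059 * 12.9548 = 132.2154

132.2154 units


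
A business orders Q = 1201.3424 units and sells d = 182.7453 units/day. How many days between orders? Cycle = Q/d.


Cycle = 1201.3424 / 182.7453 = 6.5739

6.5739 days


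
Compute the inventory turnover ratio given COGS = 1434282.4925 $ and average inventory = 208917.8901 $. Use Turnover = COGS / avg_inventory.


Turnover = 1434282.4925 / 208917.8901 = 6.8653

6.8653


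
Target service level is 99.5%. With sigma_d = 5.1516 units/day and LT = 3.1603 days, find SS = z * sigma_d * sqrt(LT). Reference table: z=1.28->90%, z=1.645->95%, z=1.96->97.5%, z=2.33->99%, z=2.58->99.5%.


From the table, SL = 99.5% corresponds to z = 2.58
sqrt(LT) = sqrt(3.1603) = 1.7777
SS = 2.58 * 5.1516 * 1.7777 = 23.6279

23.6279 units


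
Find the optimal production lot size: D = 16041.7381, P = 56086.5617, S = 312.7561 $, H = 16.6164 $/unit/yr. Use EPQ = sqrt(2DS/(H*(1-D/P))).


1 - D/P = 1 - 0.2860 = 0.7140
H*(1-D/P) = 11.8638
2DS = 10034302.8908
EPQ = sqrt(845790.3002) = 919.6686

919.6686 units


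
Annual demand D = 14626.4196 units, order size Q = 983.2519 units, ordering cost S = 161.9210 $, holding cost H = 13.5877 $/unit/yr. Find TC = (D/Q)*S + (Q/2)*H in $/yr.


Ordering cost = D*S/Q = 2408.6651
Holding cost = Q*H/2 = 6680.0659
TC = 2408.6651 + 6680.0659 = 9088.7310

9088.7310 $/yr


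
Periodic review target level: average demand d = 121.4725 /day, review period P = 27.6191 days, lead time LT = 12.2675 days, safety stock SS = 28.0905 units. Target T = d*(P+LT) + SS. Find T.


P + LT = 39.8866
d*(P+LT) = 121.4725 * 39.8866 = 4845.1250
T = 4845.1250 + 28.0905 = 4873.2155

4873.2155 units


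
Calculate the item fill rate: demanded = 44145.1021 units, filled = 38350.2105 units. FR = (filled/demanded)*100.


FR = 38350.2105 / 44145.1021 * 100 = 86.8731

86.8731%


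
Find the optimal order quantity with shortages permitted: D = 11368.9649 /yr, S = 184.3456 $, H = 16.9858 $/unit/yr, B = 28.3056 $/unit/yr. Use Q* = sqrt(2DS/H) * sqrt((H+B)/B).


sqrt(2DS/H) = 496.7625
sqrt((H+B)/B) = 1.2649
Q* = 496.7625 * 1.2649 = 628.3774

628.3774 units


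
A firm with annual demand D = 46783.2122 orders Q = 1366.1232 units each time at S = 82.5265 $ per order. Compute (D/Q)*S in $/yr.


Number of orders = D/Q = 34.2452
Cost = 34.2452 * 82.5265 = 2826.1395

2826.1395 $/yr


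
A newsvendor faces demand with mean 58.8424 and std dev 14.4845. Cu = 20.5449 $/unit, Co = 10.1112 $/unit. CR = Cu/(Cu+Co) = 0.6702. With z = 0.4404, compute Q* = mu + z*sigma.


CR = Cu/(Cu+Co) = 20.5449/(20.5449+10.1112) = 0.6702
z = 0.4404
Q* = 58.8424 + 0.4404 * 14.4845 = 65.2214

65.2214 units


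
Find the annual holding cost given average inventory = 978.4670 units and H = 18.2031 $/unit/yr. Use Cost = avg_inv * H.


Cost = 978.4670 * 18.2031 = 17811.1326

17811.1326 $/yr


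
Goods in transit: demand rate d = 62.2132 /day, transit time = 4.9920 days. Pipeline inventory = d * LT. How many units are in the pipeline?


Pipeline = 62.2132 * 4.9920 = 310.5683

310.5683 units


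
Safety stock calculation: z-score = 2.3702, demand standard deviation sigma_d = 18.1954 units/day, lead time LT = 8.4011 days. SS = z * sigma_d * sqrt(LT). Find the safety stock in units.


sqrt(LT) = sqrt(8.4011) = 2.8985
SS = 2.3702 * 18.1954 * 2.8985 = 125.0013

125.0013 units


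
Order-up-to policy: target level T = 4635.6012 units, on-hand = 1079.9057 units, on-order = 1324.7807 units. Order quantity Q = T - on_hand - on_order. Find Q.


Inventory position = OH + OO = 1079.9057 + 1324.7807 = 2404.6864
Q = 4635.6012 - 2404.6864 = 2230.9148

2230.9148 units


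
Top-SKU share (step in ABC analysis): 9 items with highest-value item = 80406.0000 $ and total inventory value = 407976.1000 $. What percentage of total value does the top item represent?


Top item = 80406.0000
Total = 407976.1000
Percentage = 80406.0000 / 407976.1000 * 100 = 19.7085

19.7085%


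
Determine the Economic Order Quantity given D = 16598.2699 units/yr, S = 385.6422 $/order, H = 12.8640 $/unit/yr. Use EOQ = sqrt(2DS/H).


2*D*S = 2 * 16598.2699 * 385.6422 = 12801986.6409
2*D*S/H = 995179.3098
EOQ = sqrt(995179.3098) = 997.5867

997.5867 units


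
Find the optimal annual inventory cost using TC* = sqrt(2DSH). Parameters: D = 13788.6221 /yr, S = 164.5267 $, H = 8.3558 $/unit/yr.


2*D*S*H = 37911877.1300
TC* = sqrt(37911877.1300) = 6157.2621

6157.2621 $/yr


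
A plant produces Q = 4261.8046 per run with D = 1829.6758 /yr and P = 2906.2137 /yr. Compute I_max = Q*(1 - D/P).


D/P = 0.6296
1 - D/P = 0.3704
I_max = 4261.8046 * 0.3704 = 1578.6844

1578.6844 units


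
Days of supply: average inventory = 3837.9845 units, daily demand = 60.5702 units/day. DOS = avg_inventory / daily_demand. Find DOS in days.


DOS = 3837.9845 / 60.5702 = 63.3642

63.3642 days


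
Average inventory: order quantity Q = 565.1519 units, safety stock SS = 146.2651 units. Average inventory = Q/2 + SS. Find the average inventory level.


Q/2 = 282.5759
Avg = 282.5759 + 146.2651 = 428.8410

428.8410 units


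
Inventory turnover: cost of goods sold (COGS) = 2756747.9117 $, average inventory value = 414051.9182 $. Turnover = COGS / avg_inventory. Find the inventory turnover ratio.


Turnover = 2756747.9117 / 414051.9182 = 6.6580

6.6580


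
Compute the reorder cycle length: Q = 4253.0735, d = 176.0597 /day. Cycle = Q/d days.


Cycle = 4253.0735 / 176.0597 = 24.1570

24.1570 days


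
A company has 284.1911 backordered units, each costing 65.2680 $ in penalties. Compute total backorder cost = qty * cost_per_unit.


Total = 284.1911 * 65.2680 = 18548.5847

18548.5847 $


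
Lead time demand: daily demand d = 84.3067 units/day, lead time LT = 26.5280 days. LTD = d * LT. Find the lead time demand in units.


LTD = 84.3067 * 26.5280 = 2236.4881

2236.4881 units


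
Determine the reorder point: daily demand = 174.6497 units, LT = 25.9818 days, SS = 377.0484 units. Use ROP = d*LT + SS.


d*LT = 174.6497 * 25.9818 = 4537.7136
ROP = 4537.7136 + 377.0484 = 4914.7620

4914.7620 units


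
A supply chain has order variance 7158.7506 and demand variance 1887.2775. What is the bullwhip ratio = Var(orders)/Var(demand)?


BW = 7158.7506 / 1887.2775 = 3.7932

3.7932


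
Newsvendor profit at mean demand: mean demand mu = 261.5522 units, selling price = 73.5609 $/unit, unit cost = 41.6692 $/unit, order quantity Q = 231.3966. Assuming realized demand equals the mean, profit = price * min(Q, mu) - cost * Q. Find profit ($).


Sales at mu = min(231.3966, 261.5522) = 231.3966
Revenue = 73.5609 * 231.3966 = 17021.7422
Total cost = 41.6692 * 231.3966 = 9642.1112
Profit = 17021.7422 - 9642.1112 = 7379.6309

7379.6309 $


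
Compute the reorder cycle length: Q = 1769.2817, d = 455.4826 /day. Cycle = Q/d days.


Cycle = 1769.2817 / 455.4826 = 3.8844

3.8844 days


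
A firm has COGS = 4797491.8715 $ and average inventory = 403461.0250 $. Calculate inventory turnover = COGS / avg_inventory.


Turnover = 4797491.8715 / 403461.0250 = 11.8908

11.8908


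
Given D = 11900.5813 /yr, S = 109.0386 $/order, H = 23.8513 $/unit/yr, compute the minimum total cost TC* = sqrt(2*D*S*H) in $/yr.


2*D*S*H = 61899977.7605
TC* = sqrt(61899977.7605) = 7867.6539

7867.6539 $/yr


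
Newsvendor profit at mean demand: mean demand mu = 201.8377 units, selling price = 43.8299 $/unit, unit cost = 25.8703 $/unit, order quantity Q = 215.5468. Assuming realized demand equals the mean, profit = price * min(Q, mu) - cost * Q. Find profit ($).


Sales at mu = min(215.5468, 201.8377) = 201.8377
Revenue = 43.8299 * 201.8377 = 8846.5262
Total cost = 25.8703 * 215.5468 = 5576.2604
Profit = 8846.5262 - 5576.2604 = 3270.2658

3270.2658 $


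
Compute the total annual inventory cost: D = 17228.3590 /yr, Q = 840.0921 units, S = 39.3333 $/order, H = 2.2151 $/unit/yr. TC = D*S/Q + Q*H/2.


Ordering cost = D*S/Q = 806.6356
Holding cost = Q*H/2 = 930.4440
TC = 806.6356 + 930.4440 = 1737.0796

1737.0796 $/yr


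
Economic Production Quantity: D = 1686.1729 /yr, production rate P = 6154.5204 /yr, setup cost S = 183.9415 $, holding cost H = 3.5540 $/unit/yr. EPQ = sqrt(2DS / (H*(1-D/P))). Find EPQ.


1 - D/P = 1 - 0.2740 = 0.7260
H*(1-D/P) = 2.5803
2DS = 620314.3450
EPQ = sqrt(240403.9926) = 490.3101

490.3101 units


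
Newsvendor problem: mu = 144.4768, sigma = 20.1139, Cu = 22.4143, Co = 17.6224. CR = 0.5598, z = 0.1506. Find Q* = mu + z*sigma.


CR = Cu/(Cu+Co) = 22.4143/(22.4143+17.6224) = 0.5598
z = 0.1506
Q* = 144.4768 + 0.1506 * 20.1139 = 147.5060

147.5060 units


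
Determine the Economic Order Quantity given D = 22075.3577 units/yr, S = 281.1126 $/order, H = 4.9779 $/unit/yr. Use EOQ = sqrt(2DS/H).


2*D*S = 2 * 22075.3577 * 281.1126 = 12411322.3980
2*D*S/H = 2493284.7984
EOQ = sqrt(2493284.7984) = 1579.0139

1579.0139 units


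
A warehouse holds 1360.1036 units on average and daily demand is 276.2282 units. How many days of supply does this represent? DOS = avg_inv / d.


DOS = 1360.1036 / 276.2282 = 4.9238

4.9238 days


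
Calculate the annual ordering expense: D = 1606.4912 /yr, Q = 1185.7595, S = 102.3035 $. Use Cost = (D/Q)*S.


Number of orders = D/Q = 1.3548
Cost = 1.3548 * 102.3035 = 138.6029

138.6029 $/yr


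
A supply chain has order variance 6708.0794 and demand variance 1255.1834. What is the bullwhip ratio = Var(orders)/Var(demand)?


BW = 6708.0794 / 1255.1834 = 5.3443

5.3443


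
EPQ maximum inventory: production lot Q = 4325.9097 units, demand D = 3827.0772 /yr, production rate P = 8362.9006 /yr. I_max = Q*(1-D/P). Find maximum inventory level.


D/P = 0.4576
1 - D/P = 0.5424
I_max = 4325.9097 * 0.5424 = 2346.2628

2346.2628 units


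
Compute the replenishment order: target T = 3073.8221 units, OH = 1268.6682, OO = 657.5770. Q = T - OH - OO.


Inventory position = OH + OO = 1268.6682 + 657.5770 = 1926.2452
Q = 3073.8221 - 1926.2452 = 1147.5769

1147.5769 units


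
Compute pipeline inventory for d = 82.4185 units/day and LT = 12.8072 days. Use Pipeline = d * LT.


Pipeline = 82.4185 * 12.8072 = 1055.5502

1055.5502 units


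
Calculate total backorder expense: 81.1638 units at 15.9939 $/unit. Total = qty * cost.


Total = 81.1638 * 15.9939 = 1298.1257

1298.1257 $


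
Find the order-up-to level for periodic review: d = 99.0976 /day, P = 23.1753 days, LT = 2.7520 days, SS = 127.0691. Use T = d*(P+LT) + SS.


P + LT = 25.9273
d*(P+LT) = 99.0976 * 25.9273 = 2569.3332
T = 2569.3332 + 127.0691 = 2696.4023

2696.4023 units


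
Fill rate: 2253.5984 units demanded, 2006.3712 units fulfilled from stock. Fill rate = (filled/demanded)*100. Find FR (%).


FR = 2006.3712 / 2253.5984 * 100 = 89.0297

89.0297%


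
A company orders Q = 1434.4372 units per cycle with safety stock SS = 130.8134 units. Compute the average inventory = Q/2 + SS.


Q/2 = 717.2186
Avg = 717.2186 + 130.8134 = 848.0320

848.0320 units


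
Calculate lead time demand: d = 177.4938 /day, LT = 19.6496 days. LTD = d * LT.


LTD = 177.4938 * 19.6496 = 3487.6822

3487.6822 units


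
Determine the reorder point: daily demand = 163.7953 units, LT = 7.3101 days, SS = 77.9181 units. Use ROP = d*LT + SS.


d*LT = 163.7953 * 7.3101 = 1197.3600
ROP = 1197.3600 + 77.9181 = 1275.2781

1275.2781 units


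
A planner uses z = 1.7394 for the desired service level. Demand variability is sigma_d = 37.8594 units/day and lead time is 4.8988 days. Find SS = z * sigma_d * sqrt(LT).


sqrt(LT) = sqrt(4.8988) = 2.2133
SS = 1.7394 * 37.8594 * 2.2133 = 145.7532

145.7532 units


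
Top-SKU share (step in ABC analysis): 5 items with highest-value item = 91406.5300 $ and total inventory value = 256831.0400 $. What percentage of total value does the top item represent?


Top item = 91406.5300
Total = 256831.0400
Percentage = 91406.5300 / 256831.0400 * 100 = 35.5901

35.5901%


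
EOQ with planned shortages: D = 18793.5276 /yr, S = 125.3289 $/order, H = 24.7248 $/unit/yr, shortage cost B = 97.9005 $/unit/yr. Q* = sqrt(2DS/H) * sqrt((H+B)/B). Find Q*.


sqrt(2DS/H) = 436.4941
sqrt((H+B)/B) = 1.1192
Q* = 436.4941 * 1.1192 = 488.5128

488.5128 units


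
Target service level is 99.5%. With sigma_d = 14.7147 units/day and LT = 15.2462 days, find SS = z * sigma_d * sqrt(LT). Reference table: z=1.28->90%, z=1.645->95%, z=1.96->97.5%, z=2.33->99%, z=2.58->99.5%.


From the table, SL = 99.5% corresponds to z = 2.58
sqrt(LT) = sqrt(15.2462) = 3.9046
SS = 2.58 * 14.7147 * 3.9046 = 148.2354

148.2354 units


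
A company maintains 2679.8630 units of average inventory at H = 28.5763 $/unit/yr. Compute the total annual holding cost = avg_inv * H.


Cost = 2679.8630 * 28.5763 = 76580.5690

76580.5690 $/yr


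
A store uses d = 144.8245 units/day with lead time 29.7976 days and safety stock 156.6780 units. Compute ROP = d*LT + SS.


d*LT = 144.8245 * 29.7976 = 4315.4225
ROP = 4315.4225 + 156.6780 = 4472.1005

4472.1005 units


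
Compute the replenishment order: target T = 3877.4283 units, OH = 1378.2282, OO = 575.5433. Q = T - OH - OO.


Inventory position = OH + OO = 1378.2282 + 575.5433 = 1953.7715
Q = 3877.4283 - 1953.7715 = 1923.6568

1923.6568 units


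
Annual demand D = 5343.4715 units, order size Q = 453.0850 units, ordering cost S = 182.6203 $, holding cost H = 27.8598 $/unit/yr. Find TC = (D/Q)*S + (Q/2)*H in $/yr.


Ordering cost = D*S/Q = 2153.7380
Holding cost = Q*H/2 = 6311.4287
TC = 2153.7380 + 6311.4287 = 8465.1667

8465.1667 $/yr


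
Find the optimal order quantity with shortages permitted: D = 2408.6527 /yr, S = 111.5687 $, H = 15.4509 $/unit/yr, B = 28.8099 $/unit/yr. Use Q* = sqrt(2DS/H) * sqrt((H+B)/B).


sqrt(2DS/H) = 186.5075
sqrt((H+B)/B) = 1.2395
Q* = 186.5075 * 1.2395 = 231.1720

231.1720 units


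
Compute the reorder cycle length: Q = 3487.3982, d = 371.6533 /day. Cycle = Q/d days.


Cycle = 3487.3982 / 371.6533 = 9.3835

9.3835 days


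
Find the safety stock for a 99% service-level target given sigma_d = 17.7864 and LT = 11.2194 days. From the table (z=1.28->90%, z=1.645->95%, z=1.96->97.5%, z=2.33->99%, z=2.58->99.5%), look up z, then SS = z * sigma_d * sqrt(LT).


From the table, SL = 99% corresponds to z = 2.33
sqrt(LT) = sqrt(11.2194) = 3.3495
SS = 2.33 * 17.7864 * 3.3495 = 138.8126

138.8126 units


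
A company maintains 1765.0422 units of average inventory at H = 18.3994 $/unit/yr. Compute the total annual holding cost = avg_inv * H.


Cost = 1765.0422 * 18.3994 = 32475.7175

32475.7175 $/yr


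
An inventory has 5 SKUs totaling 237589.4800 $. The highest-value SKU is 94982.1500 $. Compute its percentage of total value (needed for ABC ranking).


Top item = 94982.1500
Total = 237589.4800
Percentage = 94982.1500 / 237589.4800 * 100 = 39.9774

39.9774%


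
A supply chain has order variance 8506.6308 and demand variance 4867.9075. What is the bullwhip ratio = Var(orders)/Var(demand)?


BW = 8506.6308 / 4867.9075 = 1.7475

1.7475


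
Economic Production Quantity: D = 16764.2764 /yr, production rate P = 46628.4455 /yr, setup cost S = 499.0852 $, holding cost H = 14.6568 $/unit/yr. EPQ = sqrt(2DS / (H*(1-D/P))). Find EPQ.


1 - D/P = 1 - 0.3595 = 0.6405
H*(1-D/P) = 9.3873
2DS = 16733604.4799
EPQ = sqrt(1782587.4274) = 1335.1357

1335.1357 units


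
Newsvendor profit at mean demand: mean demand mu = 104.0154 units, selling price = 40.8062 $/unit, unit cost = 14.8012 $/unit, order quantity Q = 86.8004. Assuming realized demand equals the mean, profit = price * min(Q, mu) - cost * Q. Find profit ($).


Sales at mu = min(86.8004, 104.0154) = 86.8004
Revenue = 40.8062 * 86.8004 = 3541.9945
Total cost = 14.8012 * 86.8004 = 1284.7501
Profit = 3541.9945 - 1284.7501 = 2257.2444

2257.2444 $


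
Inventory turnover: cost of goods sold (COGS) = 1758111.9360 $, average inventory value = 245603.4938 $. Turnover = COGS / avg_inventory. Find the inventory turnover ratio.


Turnover = 1758111.9360 / 245603.4938 = 7.1583

7.1583


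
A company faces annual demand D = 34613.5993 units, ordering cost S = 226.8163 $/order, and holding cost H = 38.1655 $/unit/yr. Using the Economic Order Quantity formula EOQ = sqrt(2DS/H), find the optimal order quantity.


2*D*S = 2 * 34613.5993 * 226.8163 = 15701857.0458
2*D*S/H = 411414.9440
EOQ = sqrt(411414.9440) = 641.4164

641.4164 units


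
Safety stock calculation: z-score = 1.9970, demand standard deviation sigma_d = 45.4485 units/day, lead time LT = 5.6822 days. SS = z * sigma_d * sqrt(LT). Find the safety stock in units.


sqrt(LT) = sqrt(5.6822) = 2.3837
SS = 1.9970 * 45.4485 * 2.3837 = 216.3495

216.3495 units


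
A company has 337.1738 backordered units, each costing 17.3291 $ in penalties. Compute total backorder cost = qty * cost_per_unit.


Total = 337.1738 * 17.3291 = 5842.9185

5842.9185 $


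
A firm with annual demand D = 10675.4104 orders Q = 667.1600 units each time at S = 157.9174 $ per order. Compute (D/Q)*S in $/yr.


Number of orders = D/Q = 16.0013
Cost = 16.0013 * 157.9174 = 2526.8797

2526.8797 $/yr


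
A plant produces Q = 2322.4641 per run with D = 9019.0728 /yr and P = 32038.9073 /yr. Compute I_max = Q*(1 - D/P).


D/P = 0.2815
1 - D/P = 0.7185
I_max = 2322.4641 * 0.7185 = 1668.6817

1668.6817 units


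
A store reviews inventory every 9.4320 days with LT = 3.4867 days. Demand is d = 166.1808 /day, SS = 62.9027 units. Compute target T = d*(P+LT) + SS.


P + LT = 12.9187
d*(P+LT) = 166.1808 * 12.9187 = 2146.8399
T = 2146.8399 + 62.9027 = 2209.7426

2209.7426 units


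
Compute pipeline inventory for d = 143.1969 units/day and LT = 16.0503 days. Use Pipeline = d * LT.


Pipeline = 143.1969 * 16.0503 = 2298.3532

2298.3532 units


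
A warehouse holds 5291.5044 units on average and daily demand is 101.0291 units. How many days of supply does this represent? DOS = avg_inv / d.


DOS = 5291.5044 / 101.0291 = 52.3760

52.3760 days


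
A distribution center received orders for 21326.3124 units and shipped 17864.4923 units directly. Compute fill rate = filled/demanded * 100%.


FR = 17864.4923 / 21326.3124 * 100 = 83.7674

83.7674%


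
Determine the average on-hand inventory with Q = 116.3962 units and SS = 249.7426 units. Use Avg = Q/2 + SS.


Q/2 = 58.1981
Avg = 58.1981 + 249.7426 = 307.9407

307.9407 units


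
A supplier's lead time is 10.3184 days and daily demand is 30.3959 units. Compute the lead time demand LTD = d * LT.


LTD = 30.3959 * 10.3184 = 313.6371

313.6371 units


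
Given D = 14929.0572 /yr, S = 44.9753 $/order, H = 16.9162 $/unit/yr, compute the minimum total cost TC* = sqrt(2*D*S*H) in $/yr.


2*D*S*H = 22716386.9465
TC* = sqrt(22716386.9465) = 4766.1711

4766.1711 $/yr


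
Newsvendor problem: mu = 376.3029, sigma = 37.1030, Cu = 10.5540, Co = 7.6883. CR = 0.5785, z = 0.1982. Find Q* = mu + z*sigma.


CR = Cu/(Cu+Co) = 10.5540/(10.5540+7.6883) = 0.5785
z = 0.1982
Q* = 376.3029 + 0.1982 * 37.1030 = 383.6567

383.6567 units


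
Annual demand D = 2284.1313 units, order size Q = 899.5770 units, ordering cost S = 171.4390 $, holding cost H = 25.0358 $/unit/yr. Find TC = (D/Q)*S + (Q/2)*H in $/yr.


Ordering cost = D*S/Q = 435.3037
Holding cost = Q*H/2 = 11260.8149
TC = 435.3037 + 11260.8149 = 11696.1186

11696.1186 $/yr


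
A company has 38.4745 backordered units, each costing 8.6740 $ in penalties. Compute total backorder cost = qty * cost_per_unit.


Total = 38.4745 * 8.6740 = 333.7278

333.7278 $


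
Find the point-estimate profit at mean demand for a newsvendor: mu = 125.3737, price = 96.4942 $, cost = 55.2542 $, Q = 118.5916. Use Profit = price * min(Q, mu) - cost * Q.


Sales at mu = min(118.5916, 125.3737) = 118.5916
Revenue = 96.4942 * 118.5916 = 11443.4016
Total cost = 55.2542 * 118.5916 = 6552.6840
Profit = 11443.4016 - 6552.6840 = 4890.7176

4890.7176 $


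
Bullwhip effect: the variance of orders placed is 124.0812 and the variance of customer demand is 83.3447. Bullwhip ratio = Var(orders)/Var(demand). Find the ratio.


BW = 124.0812 / 83.3447 = 1.4888

1.4888


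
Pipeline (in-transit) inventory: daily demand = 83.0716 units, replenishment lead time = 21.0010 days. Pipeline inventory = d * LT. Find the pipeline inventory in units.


Pipeline = 83.0716 * 21.0010 = 1744.5867

1744.5867 units


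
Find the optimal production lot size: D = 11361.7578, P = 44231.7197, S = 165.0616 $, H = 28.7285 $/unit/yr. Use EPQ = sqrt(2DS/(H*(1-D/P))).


1 - D/P = 1 - 0.2569 = 0.7431
H*(1-D/P) = 21.3490
2DS = 3750779.8426
EPQ = sqrt(175688.4643) = 419.1521

419.1521 units


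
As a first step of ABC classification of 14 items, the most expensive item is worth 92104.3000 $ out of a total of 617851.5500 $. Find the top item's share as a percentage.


Top item = 92104.3000
Total = 617851.5500
Percentage = 92104.3000 / 617851.5500 * 100 = 14.9072

14.9072%


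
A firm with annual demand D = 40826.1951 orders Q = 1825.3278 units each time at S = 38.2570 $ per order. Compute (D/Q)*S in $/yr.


Number of orders = D/Q = 22.3665
Cost = 22.3665 * 38.2570 = 855.6752

855.6752 $/yr


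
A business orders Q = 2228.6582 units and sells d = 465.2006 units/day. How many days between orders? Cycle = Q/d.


Cycle = 2228.6582 / 465.2006 = 4.7907

4.7907 days


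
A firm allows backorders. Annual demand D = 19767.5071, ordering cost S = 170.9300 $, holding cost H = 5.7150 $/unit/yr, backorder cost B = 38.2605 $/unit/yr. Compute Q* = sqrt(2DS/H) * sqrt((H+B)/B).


sqrt(2DS/H) = 1087.4066
sqrt((H+B)/B) = 1.0721
Q* = 1087.4066 * 1.0721 = 1165.7946

1165.7946 units


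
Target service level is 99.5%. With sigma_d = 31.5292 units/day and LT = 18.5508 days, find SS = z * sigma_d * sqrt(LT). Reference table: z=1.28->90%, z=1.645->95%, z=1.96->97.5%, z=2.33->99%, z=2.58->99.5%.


From the table, SL = 99.5% corresponds to z = 2.58
sqrt(LT) = sqrt(18.5508) = 4.3071
SS = 2.58 * 31.5292 * 4.3071 = 350.3596

350.3596 units


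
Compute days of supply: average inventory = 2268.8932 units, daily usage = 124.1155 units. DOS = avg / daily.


DOS = 2268.8932 / 124.1155 = 18.2805

18.2805 days


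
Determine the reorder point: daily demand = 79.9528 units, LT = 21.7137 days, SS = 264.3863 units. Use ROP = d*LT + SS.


d*LT = 79.9528 * 21.7137 = 1736.0711
ROP = 1736.0711 + 264.3863 = 2000.4574

2000.4574 units


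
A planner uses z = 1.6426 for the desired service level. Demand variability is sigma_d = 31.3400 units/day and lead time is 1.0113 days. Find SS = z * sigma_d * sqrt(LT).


sqrt(LT) = sqrt(1.0113) = 1.0056
SS = 1.6426 * 31.3400 * 1.0056 = 51.7691

51.7691 units


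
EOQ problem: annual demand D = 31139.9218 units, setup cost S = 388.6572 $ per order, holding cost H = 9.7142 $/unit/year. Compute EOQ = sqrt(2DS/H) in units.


2*D*S = 2 * 31139.9218 * 388.6572 = 24205509.6300
2*D*S/H = 2491765.6246
EOQ = sqrt(2491765.6246) = 1578.5327

1578.5327 units


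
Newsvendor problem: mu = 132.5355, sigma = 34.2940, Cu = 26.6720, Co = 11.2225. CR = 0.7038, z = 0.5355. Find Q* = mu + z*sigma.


CR = Cu/(Cu+Co) = 26.6720/(26.6720+11.2225) = 0.7038
z = 0.5355
Q* = 132.5355 + 0.5355 * 34.2940 = 150.8999

150.8999 units


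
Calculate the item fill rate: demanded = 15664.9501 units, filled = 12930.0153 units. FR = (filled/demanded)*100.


FR = 12930.0153 / 15664.9501 * 100 = 82.5411

82.5411%


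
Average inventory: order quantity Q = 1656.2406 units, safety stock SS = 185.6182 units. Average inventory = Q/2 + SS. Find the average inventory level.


Q/2 = 828.1203
Avg = 828.1203 + 185.6182 = 1013.7385

1013.7385 units


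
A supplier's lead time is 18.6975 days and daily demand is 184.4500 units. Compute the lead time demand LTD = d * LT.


LTD = 184.4500 * 18.6975 = 3448.7539

3448.7539 units


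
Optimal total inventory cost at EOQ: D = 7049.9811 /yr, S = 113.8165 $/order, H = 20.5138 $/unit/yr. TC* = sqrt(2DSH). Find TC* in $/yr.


2*D*S*H = 32920717.4838
TC* = sqrt(32920717.4838) = 5737.6578

5737.6578 $/yr


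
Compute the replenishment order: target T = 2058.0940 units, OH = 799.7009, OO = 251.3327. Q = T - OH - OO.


Inventory position = OH + OO = 799.7009 + 251.3327 = 1051.0336
Q = 2058.0940 - 1051.0336 = 1007.0604

1007.0604 units


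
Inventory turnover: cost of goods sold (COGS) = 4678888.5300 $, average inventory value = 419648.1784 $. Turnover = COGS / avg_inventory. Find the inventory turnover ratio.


Turnover = 4678888.5300 / 419648.1784 = 11.1496

11.1496


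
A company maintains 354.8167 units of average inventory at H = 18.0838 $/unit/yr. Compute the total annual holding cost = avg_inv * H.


Cost = 354.8167 * 18.0838 = 6416.4342

6416.4342 $/yr


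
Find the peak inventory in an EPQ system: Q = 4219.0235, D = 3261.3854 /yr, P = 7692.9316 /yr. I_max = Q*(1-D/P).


D/P = 0.4239
1 - D/P = 0.5761
I_max = 4219.0235 * 0.5761 = 2430.3866

2430.3866 units


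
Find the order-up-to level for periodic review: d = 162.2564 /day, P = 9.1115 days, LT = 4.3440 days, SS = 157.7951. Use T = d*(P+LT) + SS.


P + LT = 13.4555
d*(P+LT) = 162.2564 * 13.4555 = 2183.2410
T = 2183.2410 + 157.7951 = 2341.0361

2341.0361 units


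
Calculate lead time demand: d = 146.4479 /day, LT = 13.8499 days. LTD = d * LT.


LTD = 146.4479 * 13.8499 = 2028.2888

2028.2888 units


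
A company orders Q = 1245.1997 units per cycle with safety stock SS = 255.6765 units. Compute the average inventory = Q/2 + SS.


Q/2 = 622.5998
Avg = 622.5998 + 255.6765 = 878.2763

878.2763 units


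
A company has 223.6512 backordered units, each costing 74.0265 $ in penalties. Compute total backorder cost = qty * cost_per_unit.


Total = 223.6512 * 74.0265 = 16556.1156

16556.1156 $


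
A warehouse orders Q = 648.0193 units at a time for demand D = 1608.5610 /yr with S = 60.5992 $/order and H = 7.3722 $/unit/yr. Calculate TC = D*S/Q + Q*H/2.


Ordering cost = D*S/Q = 150.4238
Holding cost = Q*H/2 = 2388.6639
TC = 150.4238 + 2388.6639 = 2539.0877

2539.0877 $/yr


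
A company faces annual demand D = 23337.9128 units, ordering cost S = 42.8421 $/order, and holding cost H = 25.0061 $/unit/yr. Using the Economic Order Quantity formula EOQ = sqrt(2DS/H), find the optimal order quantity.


2*D*S = 2 * 23337.9128 * 42.8421 = 1999690.3879
2*D*S/H = 79968.1033
EOQ = sqrt(79968.1033) = 282.7863

282.7863 units
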